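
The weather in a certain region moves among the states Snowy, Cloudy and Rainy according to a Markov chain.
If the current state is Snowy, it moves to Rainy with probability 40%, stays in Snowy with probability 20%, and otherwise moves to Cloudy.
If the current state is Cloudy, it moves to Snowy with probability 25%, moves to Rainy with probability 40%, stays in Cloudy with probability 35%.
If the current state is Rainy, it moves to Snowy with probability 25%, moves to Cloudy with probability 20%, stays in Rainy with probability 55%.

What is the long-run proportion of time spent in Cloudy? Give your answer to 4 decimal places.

Let the stationary distribution be π with π = πP and π_1 + π_2 + π_3 = 1.
π_1 = 0.2·π_1 + 0.25·π_2 + 0.25·π_3
π_2 = 0.4·π_1 + 0.35·π_2 + 0.2·π_3
Solving with the normalization constraint gives π = (0.2381, 0.2913, 0.4706).
So the stationary probability of Cloudy is 0.2913.

0.2913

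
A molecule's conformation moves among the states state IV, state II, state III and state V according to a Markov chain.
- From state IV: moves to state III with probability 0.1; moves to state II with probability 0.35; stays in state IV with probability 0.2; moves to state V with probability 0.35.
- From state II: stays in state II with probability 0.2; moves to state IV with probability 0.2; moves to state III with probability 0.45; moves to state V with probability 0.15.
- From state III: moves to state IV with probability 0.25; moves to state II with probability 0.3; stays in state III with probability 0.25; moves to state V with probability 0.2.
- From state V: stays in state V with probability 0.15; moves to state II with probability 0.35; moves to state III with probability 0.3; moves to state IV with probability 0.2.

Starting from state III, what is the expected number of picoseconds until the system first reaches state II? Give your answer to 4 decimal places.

Let t(s) be the expected number of picoseconds to first reach state II from state s, with t(state II) = 0. Conditioning on the first picosecond:
t(state IV) = 1 + 0.2·t(state IV) + 0.1·t(state III) + 0.35·t(state V)
t(state III) = 1 + 0.25·t(state IV) + 0.25·t(state III) + 0.2·t(state V)
t(state V) = 1 + 0.2·t(state IV) + 0.3·t(state III) + 0.15·t(state V)
Solving: t(state IV) = 2.9330, t(state III) = 3.1006, t(state V) = 2.9609.
Expected picoseconds from state III to state II: 3.1006.

3.1006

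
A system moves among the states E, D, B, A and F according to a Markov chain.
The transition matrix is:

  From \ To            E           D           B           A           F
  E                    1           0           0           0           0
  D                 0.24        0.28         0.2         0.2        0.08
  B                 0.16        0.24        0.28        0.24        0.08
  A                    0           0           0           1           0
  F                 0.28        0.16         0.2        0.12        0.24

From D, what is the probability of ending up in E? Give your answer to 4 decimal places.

0.5296

Let h(s) be the probability of absorption at E starting from transient state s. Then h(E) = 1 and h(A) = 0. By first-step analysis:
h(D) = 0.24·1 + 0.28·h(D) + 0.2·h(B) + 0.2·0 + 0.08·h(F)
h(B) = 0.16·1 + 0.24·h(D) + 0.28·h(B) + 0.24·0 + 0.08·h(F)
h(F) = 0.28·1 + 0.16·h(D) + 0.2·h(B) + 0.12·0 + 0.24·h(F)
Solving: h(D) = 0.5296, h(B) = 0.4657, h(F) = 0.6025.
Starting from D, the probability is 0.5296.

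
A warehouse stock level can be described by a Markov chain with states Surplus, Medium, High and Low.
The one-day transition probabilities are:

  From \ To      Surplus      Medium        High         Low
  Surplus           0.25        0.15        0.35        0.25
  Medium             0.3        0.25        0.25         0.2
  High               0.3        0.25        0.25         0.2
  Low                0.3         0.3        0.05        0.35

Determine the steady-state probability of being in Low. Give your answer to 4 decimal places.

Let the stationary distribution be π with π = πP and π_1 + π_2 + π_3 + π_4 = 1.
π_1 = 0.25·π_1 + 0.3·π_2 + 0.3·π_3 + 0.3·π_4
π_2 = 0.15·π_1 + 0.25·π_2 + 0.25·π_3 + 0.3·π_4
π_3 = 0.35·π_1 + 0.25·π_2 + 0.25·π_3 + 0.05·π_4
Solving with the normalization constraint gives π = (0.2857, 0.2340, 0.2282, 0.2521).
So the stationary probability of Low is 0.2521.

0.2521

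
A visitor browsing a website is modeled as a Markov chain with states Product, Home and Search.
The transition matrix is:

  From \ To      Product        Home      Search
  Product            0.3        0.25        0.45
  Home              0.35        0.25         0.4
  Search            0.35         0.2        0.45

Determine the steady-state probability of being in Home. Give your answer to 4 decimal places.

0.2281

Let the stationary distribution be π with π = πP and π_1 + π_2 + π_3 = 1.
π_1 = 0.3·π_1 + 0.35·π_2 + 0.35·π_3
π_2 = 0.25·π_1 + 0.25·π_2 + 0.2·π_3
Solving with the normalization constraint gives π = (0.3333, 0.2281, 0.4386).
So the stationary probability of Home is 0.2281.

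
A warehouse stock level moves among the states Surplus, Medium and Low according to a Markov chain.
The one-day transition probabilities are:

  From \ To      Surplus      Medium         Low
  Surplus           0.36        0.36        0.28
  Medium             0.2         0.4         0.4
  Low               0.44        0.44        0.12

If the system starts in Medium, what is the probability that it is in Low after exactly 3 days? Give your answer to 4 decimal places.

0.2867

Propagate the distribution vector 3 days from Medium.
After 0 days: (0.0000, 1.0000, 0.0000)
After 1 day: (0.2000, 0.4000, 0.4000)
After 2 days: (0.3280, 0.4080, 0.2640)
After 3 days: (0.3158, 0.3974, 0.2867)
P(in Low after 3 days) = 0.2867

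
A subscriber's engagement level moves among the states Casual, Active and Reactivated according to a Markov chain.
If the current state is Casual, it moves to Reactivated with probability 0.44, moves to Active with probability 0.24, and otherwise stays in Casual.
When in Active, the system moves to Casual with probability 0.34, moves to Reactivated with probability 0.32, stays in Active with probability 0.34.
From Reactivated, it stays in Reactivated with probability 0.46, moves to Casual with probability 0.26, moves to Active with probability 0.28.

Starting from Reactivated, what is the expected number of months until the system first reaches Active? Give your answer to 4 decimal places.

Let t(s) be the expected number of months to first reach Active from state s, with t(Active) = 0. Conditioning on the first month:
t(Casual) = 1 + 0.32·t(Casual) + 0.44·t(Reactivated)
t(Reactivated) = 1 + 0.26·t(Casual) + 0.46·t(Reactivated)
Solving: t(Casual) = 3.8766, t(Reactivated) = 3.7184.
Expected months from Reactivated to Active: 3.7184.

3.7184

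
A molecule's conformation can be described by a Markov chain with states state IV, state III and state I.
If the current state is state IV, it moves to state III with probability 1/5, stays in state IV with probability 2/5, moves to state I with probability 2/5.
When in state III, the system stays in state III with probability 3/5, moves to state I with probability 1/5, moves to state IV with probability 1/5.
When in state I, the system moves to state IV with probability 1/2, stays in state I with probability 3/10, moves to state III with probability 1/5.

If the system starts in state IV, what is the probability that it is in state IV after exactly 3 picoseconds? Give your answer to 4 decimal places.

Propagate the distribution vector 3 picoseconds from state IV.
After 0 picoseconds: (1.0000, 0.0000, 0.0000)
After 1 picosecond: (0.4000, 0.2000, 0.4000)
After 2 picoseconds: (0.4000, 0.2800, 0.3200)
After 3 picoseconds: (0.3760, 0.3120, 0.3120)
P(in state IV after 3 picoseconds) = 0.3760

0.3760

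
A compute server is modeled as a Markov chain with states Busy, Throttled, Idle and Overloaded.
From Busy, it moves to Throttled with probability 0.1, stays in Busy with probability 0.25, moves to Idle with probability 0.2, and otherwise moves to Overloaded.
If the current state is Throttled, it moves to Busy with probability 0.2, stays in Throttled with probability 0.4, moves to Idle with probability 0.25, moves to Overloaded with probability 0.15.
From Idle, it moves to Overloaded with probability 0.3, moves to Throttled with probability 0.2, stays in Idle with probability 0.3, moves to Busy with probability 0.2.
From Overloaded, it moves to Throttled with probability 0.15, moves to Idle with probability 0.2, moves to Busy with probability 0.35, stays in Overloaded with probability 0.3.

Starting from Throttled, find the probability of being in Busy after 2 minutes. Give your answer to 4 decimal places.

0.2325

Propagate the distribution vector 2 minutes from Throttled.
After 0 minutes: (0.0000, 1.0000, 0.0000, 0.0000)
After 1 minute: (0.2000, 0.4000, 0.2500, 0.1500)
After 2 minutes: (0.2325, 0.2525, 0.2450, 0.2700)
P(in Busy after 2 minutes) = 0.2325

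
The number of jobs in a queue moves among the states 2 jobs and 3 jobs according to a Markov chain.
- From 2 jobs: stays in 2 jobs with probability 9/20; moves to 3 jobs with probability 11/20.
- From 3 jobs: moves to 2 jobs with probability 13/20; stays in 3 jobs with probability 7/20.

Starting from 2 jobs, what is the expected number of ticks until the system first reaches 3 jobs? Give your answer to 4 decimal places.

1.8182

Let t(s) be the expected number of ticks to first reach 3 jobs from state s, with t(3 jobs) = 0. Conditioning on the first tick:
t(2 jobs) = 1 + 0.45·t(2 jobs)
Solving: t(2 jobs) = 1.8182.
Expected ticks from 2 jobs to 3 jobs: 1.8182.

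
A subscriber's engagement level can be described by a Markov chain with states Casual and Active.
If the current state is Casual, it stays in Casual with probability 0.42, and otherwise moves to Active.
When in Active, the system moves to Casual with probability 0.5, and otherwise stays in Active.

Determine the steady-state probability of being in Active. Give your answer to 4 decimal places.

Let the stationary distribution be π with π = πP and π_1 + π_2 = 1.
π_1 = 0.42·π_1 + 0.5·π_2
Solving with the normalization constraint gives π = (0.4630, 0.5370).
So the stationary probability of Active is 0.5370.

0.5370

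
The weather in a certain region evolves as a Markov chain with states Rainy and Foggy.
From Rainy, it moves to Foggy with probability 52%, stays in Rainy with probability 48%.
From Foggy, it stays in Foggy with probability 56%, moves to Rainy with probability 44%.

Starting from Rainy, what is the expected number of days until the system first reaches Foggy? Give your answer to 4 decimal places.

Let t(s) be the expected number of days to first reach Foggy from state s, with t(Foggy) = 0. Conditioning on the first day:
t(Rainy) = 1 + 0.48·t(Rainy)
Solving: t(Rainy) = 1.9231.
Expected days from Rainy to Foggy: 1.9231.

1.9231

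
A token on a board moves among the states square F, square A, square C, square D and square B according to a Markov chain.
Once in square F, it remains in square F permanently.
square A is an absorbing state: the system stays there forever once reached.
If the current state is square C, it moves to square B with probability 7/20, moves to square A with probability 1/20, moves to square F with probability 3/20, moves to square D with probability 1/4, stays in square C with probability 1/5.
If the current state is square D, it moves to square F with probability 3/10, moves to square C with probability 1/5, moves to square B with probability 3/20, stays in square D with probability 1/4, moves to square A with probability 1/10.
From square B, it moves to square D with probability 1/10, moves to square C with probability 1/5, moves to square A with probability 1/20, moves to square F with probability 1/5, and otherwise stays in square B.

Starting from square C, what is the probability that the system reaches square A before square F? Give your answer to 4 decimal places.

Let h(s) be the probability of absorption at square A starting from transient state s. Then h(square A) = 1 and h(square F) = 0. By first-step analysis:
h(square C) = 0.15·0 + 0.05·1 + 0.2·h(square C) + 0.25·h(square D) + 0.35·h(square B)
h(square D) = 0.3·0 + 0.1·1 + 0.2·h(square C) + 0.25·h(square D) + 0.15·h(square B)
h(square B) = 0.2·0 + 0.05·1 + 0.2·h(square C) + 0.1·h(square D) + 0.45·h(square B)
Solving: h(square C) = 0.2332, h(square D) = 0.2394, h(square B) = 0.2192.
Starting from square C, the probability is 0.2332.

0.2332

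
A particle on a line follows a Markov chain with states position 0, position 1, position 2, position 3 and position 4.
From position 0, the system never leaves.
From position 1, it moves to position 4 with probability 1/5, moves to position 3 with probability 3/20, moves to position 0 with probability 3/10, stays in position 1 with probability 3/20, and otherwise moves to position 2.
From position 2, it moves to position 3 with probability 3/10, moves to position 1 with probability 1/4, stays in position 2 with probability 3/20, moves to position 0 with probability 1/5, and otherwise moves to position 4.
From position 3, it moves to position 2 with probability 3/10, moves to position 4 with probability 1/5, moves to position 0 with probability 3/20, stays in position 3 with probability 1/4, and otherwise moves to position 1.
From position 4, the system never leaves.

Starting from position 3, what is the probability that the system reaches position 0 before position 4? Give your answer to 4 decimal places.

Let h(s) be the probability of absorption at position 0 starting from transient state s. Then h(position 0) = 1 and h(position 4) = 0. By first-step analysis:
h(position 1) = 0.3·1 + 0.15·h(position 1) + 0.2·h(position 2) + 0.15·h(position 3) + 0.2·0
h(position 2) = 0.2·1 + 0.25·h(position 1) + 0.15·h(position 2) + 0.3·h(position 3) + 0.1·0
h(position 3) = 0.15·1 + 0.1·h(position 1) + 0.3·h(position 2) + 0.25·h(position 3) + 0.2·0
Solving: h(position 1) = 0.5815, h(position 2) = 0.5872, h(position 3) = 0.5124.
Starting from position 3, the probability is 0.5124.

0.5124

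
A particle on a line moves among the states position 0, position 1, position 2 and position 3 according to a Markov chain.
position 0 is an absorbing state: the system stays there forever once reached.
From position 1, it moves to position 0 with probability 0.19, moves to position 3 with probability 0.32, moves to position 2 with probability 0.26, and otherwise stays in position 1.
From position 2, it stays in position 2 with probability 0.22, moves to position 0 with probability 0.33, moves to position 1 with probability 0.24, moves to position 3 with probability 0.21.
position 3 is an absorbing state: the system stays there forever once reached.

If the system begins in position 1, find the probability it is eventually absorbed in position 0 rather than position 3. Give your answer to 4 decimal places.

0.4348

Let h(s) be the probability of absorption at position 0 starting from transient state s. Then h(position 0) = 1 and h(position 3) = 0. By first-step analysis:
h(position 1) = 0.19·1 + 0.23·h(position 1) + 0.26·h(position 2) + 0.32·0
h(position 2) = 0.33·1 + 0.24·h(position 1) + 0.22·h(position 2) + 0.21·0
Solving: h(position 1) = 0.4348, h(position 2) = 0.5569.
Starting from position 1, the probability is 0.4348.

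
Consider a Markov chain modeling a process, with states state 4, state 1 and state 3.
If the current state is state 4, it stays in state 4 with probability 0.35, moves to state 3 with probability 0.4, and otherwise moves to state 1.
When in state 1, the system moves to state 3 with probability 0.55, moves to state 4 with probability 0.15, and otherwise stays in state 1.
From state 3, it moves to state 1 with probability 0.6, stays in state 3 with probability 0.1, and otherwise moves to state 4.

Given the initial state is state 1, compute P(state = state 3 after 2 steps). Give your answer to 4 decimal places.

Sum over the intermediate state after 1 step:
P = P(state 1→state 4)·P(state 4→state 3) + P(state 1→state 1)·P(state 1→state 3) + P(state 1→state 3)·P(state 3→state 3)
  = 0.15×0.4 + 0.3×0.55 + 0.55×0.1
  = 0.0600 + 0.1650 + 0.0550 = 0.2800

0.2800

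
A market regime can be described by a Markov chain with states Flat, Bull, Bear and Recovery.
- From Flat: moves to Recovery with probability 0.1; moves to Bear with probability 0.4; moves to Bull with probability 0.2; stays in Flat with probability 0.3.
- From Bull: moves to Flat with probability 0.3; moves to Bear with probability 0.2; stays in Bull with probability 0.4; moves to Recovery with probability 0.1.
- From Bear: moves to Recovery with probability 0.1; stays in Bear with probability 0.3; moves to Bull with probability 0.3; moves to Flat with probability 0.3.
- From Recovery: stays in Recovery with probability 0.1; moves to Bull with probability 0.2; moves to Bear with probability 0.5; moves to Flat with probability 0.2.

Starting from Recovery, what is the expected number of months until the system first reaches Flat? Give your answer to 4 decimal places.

3.7931

Let t(s) be the expected number of months to first reach Flat from state s, with t(Flat) = 0. Conditioning on the first month:
t(Bull) = 1 + 0.4·t(Bull) + 0.2·t(Bear) + 0.1·t(Recovery)
t(Bear) = 1 + 0.3·t(Bull) + 0.3·t(Bear) + 0.1·t(Recovery)
t(Recovery) = 1 + 0.2·t(Bull) + 0.5·t(Bear) + 0.1·t(Recovery)
Solving: t(Bull) = 3.4483, t(Bear) = 3.4483, t(Recovery) = 3.7931.
Expected months from Recovery to Flat: 3.7931.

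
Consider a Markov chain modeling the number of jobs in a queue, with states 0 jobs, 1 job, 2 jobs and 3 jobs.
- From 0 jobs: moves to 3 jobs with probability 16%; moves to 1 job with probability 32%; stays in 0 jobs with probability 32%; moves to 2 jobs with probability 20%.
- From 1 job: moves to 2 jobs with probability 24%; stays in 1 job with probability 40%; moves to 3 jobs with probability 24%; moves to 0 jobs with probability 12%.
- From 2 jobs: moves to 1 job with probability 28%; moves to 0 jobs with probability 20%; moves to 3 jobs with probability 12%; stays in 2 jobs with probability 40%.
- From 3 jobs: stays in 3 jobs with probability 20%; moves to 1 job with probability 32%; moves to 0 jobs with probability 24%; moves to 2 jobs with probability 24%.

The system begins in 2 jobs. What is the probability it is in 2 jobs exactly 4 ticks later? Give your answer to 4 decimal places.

Propagate the distribution vector 4 ticks from 2 jobs.
After 0 ticks: (0.0000, 0.0000, 1.0000, 0.0000)
After 1 tick: (0.2000, 0.2800, 0.4000, 0.1200)
After 2 ticks: (0.2064, 0.3264, 0.2960, 0.1712)
After 3 ticks: (0.2055, 0.3343, 0.2791, 0.1811)
After 4 ticks: (0.2052, 0.3356, 0.2764, 0.1828)
P(in 2 jobs after 4 ticks) = 0.2764

0.2764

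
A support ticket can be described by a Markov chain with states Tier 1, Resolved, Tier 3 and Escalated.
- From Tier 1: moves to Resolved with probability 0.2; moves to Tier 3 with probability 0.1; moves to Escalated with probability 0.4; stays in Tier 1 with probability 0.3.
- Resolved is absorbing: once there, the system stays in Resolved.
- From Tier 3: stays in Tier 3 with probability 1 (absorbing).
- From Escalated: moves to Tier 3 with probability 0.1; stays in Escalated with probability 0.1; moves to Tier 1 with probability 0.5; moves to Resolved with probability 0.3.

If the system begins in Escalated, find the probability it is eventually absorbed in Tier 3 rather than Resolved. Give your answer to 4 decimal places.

0.2791

Let h(s) be the probability of absorption at Tier 3 starting from transient state s. Then h(Tier 3) = 1 and h(Resolved) = 0. By first-step analysis:
h(Tier 1) = 0.3·h(Tier 1) + 0.2·0 + 0.1·1 + 0.4·h(Escalated)
h(Escalated) = 0.5·h(Tier 1) + 0.3·0 + 0.1·1 + 0.1·h(Escalated)
Solving: h(Tier 1) = 0.3023, h(Escalated) = 0.2791.
Starting from Escalated, the probability is 0.2791.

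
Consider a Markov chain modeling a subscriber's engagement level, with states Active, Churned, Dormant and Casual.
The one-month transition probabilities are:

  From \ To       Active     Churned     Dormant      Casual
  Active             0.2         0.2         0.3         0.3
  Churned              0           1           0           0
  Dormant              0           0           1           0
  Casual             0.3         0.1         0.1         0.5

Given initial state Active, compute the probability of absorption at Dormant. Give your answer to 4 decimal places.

Let h(s) be the probability of absorption at Dormant starting from transient state s. Then h(Dormant) = 1 and h(Churned) = 0. By first-step analysis:
h(Active) = 0.2·h(Active) + 0.2·0 + 0.3·1 + 0.3·h(Casual)
h(Casual) = 0.3·h(Active) + 0.1·0 + 0.1·1 + 0.5·h(Casual)
Solving: h(Active) = 0.5806, h(Casual) = 0.5484.
Starting from Active, the probability is 0.5806.

0.5806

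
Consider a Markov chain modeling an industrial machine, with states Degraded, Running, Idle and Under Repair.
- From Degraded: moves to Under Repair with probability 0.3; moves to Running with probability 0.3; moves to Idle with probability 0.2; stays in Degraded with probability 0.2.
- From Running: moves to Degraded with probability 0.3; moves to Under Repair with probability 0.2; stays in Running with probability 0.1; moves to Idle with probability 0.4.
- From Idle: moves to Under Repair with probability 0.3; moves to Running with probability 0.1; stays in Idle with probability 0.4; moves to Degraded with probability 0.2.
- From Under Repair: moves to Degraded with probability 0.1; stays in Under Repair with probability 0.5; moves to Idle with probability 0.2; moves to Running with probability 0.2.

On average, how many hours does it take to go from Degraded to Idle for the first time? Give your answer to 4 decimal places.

Let t(s) be the expected number of hours to first reach Idle from state s, with t(Idle) = 0. Conditioning on the first hour:
t(Degraded) = 1 + 0.2·t(Degraded) + 0.3·t(Running) + 0.3·t(Under Repair)
t(Running) = 1 + 0.3·t(Degraded) + 0.1·t(Running) + 0.2·t(Under Repair)
t(Under Repair) = 1 + 0.1·t(Degraded) + 0.2·t(Running) + 0.5·t(Under Repair)
Solving: t(Degraded) = 4.0948, t(Running) = 3.4052, t(Under Repair) = 4.1810.
Expected hours from Degraded to Idle: 4.0948.

4.0948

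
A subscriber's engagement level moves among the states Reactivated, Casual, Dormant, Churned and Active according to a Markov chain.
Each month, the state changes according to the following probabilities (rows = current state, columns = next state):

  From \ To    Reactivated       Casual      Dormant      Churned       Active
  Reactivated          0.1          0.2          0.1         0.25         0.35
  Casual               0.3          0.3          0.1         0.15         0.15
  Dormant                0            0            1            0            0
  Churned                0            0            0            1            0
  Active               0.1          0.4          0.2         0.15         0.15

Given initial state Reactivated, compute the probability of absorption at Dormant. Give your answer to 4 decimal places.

Let h(s) be the probability of absorption at Dormant starting from transient state s. Then h(Dormant) = 1 and h(Churned) = 0. By first-step analysis:
h(Reactivated) = 0.1·h(Reactivated) + 0.2·h(Casual) + 0.1·1 + 0.25·0 + 0.35·h(Active)
h(Casual) = 0.3·h(Reactivated) + 0.3·h(Casual) + 0.1·1 + 0.15·0 + 0.15·h(Active)
h(Active) = 0.1·h(Reactivated) + 0.4·h(Casual) + 0.2·1 + 0.15·0 + 0.15·h(Active)
Solving: h(Reactivated) = 0.3864, h(Casual) = 0.4100, h(Active) = 0.4737.
Starting from Reactivated, the probability is 0.3864.

0.3864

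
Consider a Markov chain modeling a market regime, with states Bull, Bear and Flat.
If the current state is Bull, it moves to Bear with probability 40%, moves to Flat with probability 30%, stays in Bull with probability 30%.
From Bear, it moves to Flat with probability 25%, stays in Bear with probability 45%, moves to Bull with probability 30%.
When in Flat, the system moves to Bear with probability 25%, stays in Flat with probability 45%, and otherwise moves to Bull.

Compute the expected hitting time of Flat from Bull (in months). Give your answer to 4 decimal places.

3.5849

Let t(s) be the expected number of months to first reach Flat from state s, with t(Flat) = 0. Conditioning on the first month:
t(Bull) = 1 + 0.3·t(Bull) + 0.4·t(Bear)
t(Bear) = 1 + 0.3·t(Bull) + 0.45·t(Bear)
Solving: t(Bull) = 3.5849, t(Bear) = 3.7736.
Expected months from Bull to Flat: 3.5849.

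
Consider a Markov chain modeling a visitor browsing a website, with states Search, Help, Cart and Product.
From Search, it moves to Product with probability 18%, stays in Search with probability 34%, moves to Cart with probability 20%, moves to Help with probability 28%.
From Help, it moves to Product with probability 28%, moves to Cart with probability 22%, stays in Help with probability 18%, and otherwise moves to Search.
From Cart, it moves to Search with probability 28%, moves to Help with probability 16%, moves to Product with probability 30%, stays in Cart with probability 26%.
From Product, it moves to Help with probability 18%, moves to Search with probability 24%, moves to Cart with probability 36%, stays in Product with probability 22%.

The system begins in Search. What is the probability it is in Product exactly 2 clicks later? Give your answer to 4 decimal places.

Propagate the distribution vector 2 clicks from Search.
After 0 clicks: (1.0000, 0.0000, 0.0000, 0.0000)
After 1 click: (0.3400, 0.2800, 0.2000, 0.1800)
After 2 clicks: (0.3044, 0.2100, 0.2464, 0.2392)
P(in Product after 2 clicks) = 0.2392

0.2392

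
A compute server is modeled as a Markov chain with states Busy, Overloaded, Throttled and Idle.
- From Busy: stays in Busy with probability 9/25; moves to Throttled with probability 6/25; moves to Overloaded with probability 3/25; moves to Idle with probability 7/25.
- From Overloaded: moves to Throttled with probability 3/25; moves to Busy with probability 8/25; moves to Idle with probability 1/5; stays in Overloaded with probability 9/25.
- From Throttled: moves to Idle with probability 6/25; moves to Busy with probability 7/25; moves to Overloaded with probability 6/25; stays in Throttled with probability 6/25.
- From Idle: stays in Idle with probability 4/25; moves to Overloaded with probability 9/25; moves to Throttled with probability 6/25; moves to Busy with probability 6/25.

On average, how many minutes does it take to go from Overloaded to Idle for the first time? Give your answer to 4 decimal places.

Let t(s) be the expected number of minutes to first reach Idle from state s, with t(Idle) = 0. Conditioning on the first minute:
t(Busy) = 1 + 0.36·t(Busy) + 0.12·t(Overloaded) + 0.24·t(Throttled)
t(Overloaded) = 1 + 0.32·t(Busy) + 0.36·t(Overloaded) + 0.12·t(Throttled)
t(Throttled) = 1 + 0.28·t(Busy) + 0.24·t(Overloaded) + 0.24·t(Throttled)
Solving: t(Busy) = 3.9070, t(Overloaded) = 4.2864, t(Throttled) = 4.1088.
Expected minutes from Overloaded to Idle: 4.2864.

4.2864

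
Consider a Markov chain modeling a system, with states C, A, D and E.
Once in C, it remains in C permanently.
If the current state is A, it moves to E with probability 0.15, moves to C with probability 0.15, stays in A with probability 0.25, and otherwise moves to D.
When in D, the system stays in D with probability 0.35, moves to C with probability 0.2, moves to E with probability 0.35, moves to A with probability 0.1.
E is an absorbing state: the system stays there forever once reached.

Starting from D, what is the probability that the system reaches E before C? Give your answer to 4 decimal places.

Let h(s) be the probability of absorption at E starting from transient state s. Then h(E) = 1 and h(C) = 0. By first-step analysis:
h(A) = 0.15·0 + 0.25·h(A) + 0.45·h(D) + 0.15·1
h(D) = 0.2·0 + 0.1·h(A) + 0.35·h(D) + 0.35·1
Solving: h(A) = 0.5763, h(D) = 0.6271.
Starting from D, the probability is 0.6271.

0.6271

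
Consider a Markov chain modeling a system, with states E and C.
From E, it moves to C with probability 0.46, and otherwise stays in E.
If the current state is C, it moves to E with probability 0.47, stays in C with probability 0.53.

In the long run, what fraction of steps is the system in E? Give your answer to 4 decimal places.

0.5054

Let the stationary distribution be π with π = πP and π_1 + π_2 = 1.
π_1 = 0.54·π_1 + 0.47·π_2
Solving with the normalization constraint gives π = (0.5054, 0.4946).
So the stationary probability of E is 0.5054.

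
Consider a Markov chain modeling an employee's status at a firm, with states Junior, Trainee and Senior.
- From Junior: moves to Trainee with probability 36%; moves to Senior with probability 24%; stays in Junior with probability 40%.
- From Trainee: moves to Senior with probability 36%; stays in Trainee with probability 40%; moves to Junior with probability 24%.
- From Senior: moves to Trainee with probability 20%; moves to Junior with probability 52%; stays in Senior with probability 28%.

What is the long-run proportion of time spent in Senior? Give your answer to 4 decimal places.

0.2908

Let the stationary distribution be π with π = πP and π_1 + π_2 + π_3 = 1.
π_1 = 0.4·π_1 + 0.24·π_2 + 0.52·π_3
π_2 = 0.36·π_1 + 0.4·π_2 + 0.2·π_3
Solving with the normalization constraint gives π = (0.3827, 0.3265, 0.2908).
So the stationary probability of Senior is 0.2908.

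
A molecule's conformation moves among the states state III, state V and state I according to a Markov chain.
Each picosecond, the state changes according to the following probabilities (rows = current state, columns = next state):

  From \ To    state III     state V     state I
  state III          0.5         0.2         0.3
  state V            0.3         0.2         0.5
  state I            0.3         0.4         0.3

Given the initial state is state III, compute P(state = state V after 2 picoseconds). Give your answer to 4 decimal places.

0.2600

Sum over the intermediate state after 1 picosecond:
P = P(state III→state III)·P(state III→state V) + P(state III→state V)·P(state V→state V) + P(state III→state I)·P(state I→state V)
  = 0.5×0.2 + 0.2×0.2 + 0.3×0.4
  = 0.1000 + 0.0400 + 0.1200 = 0.2600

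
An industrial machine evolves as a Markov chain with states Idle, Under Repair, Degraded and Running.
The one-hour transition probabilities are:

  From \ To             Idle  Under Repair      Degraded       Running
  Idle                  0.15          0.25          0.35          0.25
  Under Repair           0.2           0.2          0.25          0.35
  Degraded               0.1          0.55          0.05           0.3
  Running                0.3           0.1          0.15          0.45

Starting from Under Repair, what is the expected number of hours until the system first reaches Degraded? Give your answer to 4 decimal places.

Let t(s) be the expected number of hours to first reach Degraded from state s, with t(Degraded) = 0. Conditioning on the first hour:
t(Idle) = 1 + 0.15·t(Idle) + 0.25·t(Under Repair) + 0.25·t(Running)
t(Under Repair) = 1 + 0.2·t(Idle) + 0.2·t(Under Repair) + 0.35·t(Running)
t(Running) = 1 + 0.3·t(Idle) + 0.1·t(Under Repair) + 0.45·t(Running)
Solving: t(Idle) = 3.7916, t(Under Repair) = 4.2350, t(Running) = 4.6563.
Expected hours from Under Repair to Degraded: 4.2350.

4.2350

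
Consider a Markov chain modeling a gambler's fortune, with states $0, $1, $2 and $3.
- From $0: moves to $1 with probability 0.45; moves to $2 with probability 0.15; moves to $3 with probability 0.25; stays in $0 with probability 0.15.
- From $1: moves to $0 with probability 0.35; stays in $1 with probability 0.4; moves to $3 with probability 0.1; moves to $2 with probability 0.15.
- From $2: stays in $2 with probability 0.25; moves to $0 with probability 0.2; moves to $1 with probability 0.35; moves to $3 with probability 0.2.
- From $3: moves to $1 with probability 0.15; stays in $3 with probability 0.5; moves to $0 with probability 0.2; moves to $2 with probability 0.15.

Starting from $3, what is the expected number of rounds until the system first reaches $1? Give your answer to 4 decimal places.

4.1584

Let t(s) be the expected number of rounds to first reach $1 from state s, with t($1) = 0. Conditioning on the first round:
t($0) = 1 + 0.15·t($0) + 0.15·t($2) + 0.25·t($3)
t($2) = 1 + 0.2·t($0) + 0.25·t($2) + 0.2·t($3)
t($3) = 1 + 0.2·t($0) + 0.15·t($2) + 0.5·t($3)
Solving: t($0) = 2.9703, t($2) = 3.2343, t($3) = 4.1584.
Expected rounds from $3 to $1: 4.1584.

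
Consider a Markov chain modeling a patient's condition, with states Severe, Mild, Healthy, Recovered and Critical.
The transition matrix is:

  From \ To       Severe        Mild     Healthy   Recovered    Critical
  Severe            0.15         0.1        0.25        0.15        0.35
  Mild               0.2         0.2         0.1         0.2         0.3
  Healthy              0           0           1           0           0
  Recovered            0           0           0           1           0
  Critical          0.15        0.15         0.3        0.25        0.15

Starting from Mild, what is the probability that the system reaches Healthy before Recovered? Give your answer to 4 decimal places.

0.4686

Let h(s) be the probability of absorption at Healthy starting from transient state s. Then h(Healthy) = 1 and h(Recovered) = 0. By first-step analysis:
h(Severe) = 0.15·h(Severe) + 0.1·h(Mild) + 0.25·1 + 0.15·0 + 0.35·h(Critical)
h(Mild) = 0.2·h(Severe) + 0.2·h(Mild) + 0.1·1 + 0.2·0 + 0.3·h(Critical)
h(Critical) = 0.15·h(Severe) + 0.15·h(Mild) + 0.3·1 + 0.25·0 + 0.15·h(Critical)
Solving: h(Severe) = 0.5700, h(Mild) = 0.4686, h(Critical) = 0.5362.
Starting from Mild, the probability is 0.4686.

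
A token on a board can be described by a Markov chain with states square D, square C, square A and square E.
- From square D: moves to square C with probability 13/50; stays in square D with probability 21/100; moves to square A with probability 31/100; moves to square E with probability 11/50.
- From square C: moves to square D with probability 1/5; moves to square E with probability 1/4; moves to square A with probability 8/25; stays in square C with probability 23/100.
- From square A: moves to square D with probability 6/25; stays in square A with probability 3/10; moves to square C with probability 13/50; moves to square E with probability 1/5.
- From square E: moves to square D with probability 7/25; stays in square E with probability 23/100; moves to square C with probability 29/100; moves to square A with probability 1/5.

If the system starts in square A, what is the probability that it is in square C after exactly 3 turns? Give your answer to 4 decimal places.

0.2590

Propagate the distribution vector 3 turns from square A.
After 0 turns: (0.0000, 0.0000, 1.0000, 0.0000)
After 1 turn: (0.2400, 0.2600, 0.3000, 0.2000)
After 2 turns: (0.2304, 0.2582, 0.2876, 0.2238)
After 3 turns: (0.2317, 0.2590, 0.2851, 0.2242)
P(in square C after 3 turns) = 0.2590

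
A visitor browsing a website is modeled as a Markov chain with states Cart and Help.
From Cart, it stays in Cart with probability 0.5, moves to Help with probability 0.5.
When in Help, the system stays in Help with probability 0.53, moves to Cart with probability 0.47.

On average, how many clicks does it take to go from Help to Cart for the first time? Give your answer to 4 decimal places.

Let t(s) be the expected number of clicks to first reach Cart from state s, with t(Cart) = 0. Conditioning on the first click:
t(Help) = 1 + 0.53·t(Help)
Solving: t(Help) = 2.1277.
Expected clicks from Help to Cart: 2.1277.

2.1277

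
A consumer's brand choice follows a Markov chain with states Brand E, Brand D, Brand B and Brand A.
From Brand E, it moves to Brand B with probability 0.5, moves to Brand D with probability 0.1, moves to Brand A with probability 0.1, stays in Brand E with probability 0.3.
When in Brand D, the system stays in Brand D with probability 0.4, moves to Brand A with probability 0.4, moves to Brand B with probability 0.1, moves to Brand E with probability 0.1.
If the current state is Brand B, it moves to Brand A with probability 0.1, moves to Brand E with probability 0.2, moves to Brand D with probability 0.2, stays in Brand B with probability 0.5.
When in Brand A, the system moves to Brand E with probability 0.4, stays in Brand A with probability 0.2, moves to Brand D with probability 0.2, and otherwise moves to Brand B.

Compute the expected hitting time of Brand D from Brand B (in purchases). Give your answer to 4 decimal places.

Let t(s) be the expected number of purchases to first reach Brand D from state s, with t(Brand D) = 0. Conditioning on the first purchase:
t(Brand E) = 1 + 0.3·t(Brand E) + 0.5·t(Brand B) + 0.1·t(Brand A)
t(Brand B) = 1 + 0.2·t(Brand E) + 0.5·t(Brand B) + 0.1·t(Brand A)
t(Brand A) = 1 + 0.4·t(Brand E) + 0.2·t(Brand B) + 0.2·t(Brand A)
Solving: t(Brand E) = 6.3380, t(Brand B) = 5.7042, t(Brand A) = 5.8451.
Expected purchases from Brand B to Brand D: 5.7042.

5.7042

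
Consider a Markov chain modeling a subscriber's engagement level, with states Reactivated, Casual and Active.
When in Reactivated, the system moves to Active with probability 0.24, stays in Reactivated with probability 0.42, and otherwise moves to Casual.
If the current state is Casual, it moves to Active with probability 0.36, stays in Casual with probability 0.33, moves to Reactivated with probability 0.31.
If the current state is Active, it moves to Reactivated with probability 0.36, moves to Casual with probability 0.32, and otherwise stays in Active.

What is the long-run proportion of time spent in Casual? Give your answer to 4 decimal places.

0.3306

Let the stationary distribution be π with π = πP and π_1 + π_2 + π_3 = 1.
π_1 = 0.42·π_1 + 0.31·π_2 + 0.36·π_3
π_2 = 0.34·π_1 + 0.33·π_2 + 0.32·π_3
Solving with the normalization constraint gives π = (0.3654, 0.3306, 0.3040).
So the stationary probability of Casual is 0.3306.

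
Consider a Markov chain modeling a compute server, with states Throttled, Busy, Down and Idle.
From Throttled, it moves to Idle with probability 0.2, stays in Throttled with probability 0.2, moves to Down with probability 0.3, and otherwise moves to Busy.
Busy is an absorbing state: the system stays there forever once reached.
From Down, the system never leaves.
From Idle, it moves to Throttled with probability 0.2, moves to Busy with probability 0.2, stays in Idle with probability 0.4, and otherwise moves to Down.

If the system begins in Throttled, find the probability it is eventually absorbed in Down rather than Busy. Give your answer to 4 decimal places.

Let h(s) be the probability of absorption at Down starting from transient state s. Then h(Down) = 1 and h(Busy) = 0. By first-step analysis:
h(Throttled) = 0.2·h(Throttled) + 0.3·0 + 0.3·1 + 0.2·h(Idle)
h(Idle) = 0.2·h(Throttled) + 0.2·0 + 0.2·1 + 0.4·h(Idle)
Solving: h(Throttled) = 0.5000, h(Idle) = 0.5000.
Starting from Throttled, the probability is 0.5000.

0.5000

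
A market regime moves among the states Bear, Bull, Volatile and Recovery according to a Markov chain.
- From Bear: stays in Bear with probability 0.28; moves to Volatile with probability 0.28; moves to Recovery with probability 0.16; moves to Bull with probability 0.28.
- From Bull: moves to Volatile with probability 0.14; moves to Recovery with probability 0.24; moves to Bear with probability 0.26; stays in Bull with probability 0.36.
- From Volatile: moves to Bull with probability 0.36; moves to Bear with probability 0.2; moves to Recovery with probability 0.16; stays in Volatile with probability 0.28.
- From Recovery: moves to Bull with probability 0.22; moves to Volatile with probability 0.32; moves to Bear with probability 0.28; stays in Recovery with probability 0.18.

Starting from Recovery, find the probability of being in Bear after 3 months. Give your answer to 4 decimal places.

Propagate the distribution vector 3 months from Recovery.
After 0 months: (0.0000, 0.0000, 0.0000, 1.0000)
After 1 month: (0.2800, 0.2200, 0.3200, 0.1800)
After 2 months: (0.2500, 0.3124, 0.2564, 0.1812)
After 3 months: (0.2532, 0.3146, 0.2435, 0.1886)
P(in Bear after 3 months) = 0.2532

0.2532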